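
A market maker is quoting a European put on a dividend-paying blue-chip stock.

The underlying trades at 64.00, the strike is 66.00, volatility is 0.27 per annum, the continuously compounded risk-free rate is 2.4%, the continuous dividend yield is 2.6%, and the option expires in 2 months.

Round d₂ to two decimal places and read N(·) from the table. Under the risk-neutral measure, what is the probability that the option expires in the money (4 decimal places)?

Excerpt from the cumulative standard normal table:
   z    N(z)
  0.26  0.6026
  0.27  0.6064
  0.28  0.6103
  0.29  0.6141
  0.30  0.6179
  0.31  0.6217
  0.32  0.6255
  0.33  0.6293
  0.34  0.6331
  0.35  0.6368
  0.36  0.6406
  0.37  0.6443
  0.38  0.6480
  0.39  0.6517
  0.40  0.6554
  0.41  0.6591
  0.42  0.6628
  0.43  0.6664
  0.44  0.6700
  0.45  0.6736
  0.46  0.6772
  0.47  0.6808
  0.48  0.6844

T = 0.1667;  σ√T = 0.1102
d₁ = [ln(64/66) + (0.024 − 0.026 + 0.27²/2)·0.1667] / 0.1102 = [-0.0308 + 0.0057] / 0.1102 = -0.2271 ≈ -0.23
d₂ = d₁ − σ√T = -0.2271 − 0.1102 = -0.3373 ≈ -0.34
Pr(exercise) under Q = N(−d₂) = N(0.34) = 0.6331

0.6331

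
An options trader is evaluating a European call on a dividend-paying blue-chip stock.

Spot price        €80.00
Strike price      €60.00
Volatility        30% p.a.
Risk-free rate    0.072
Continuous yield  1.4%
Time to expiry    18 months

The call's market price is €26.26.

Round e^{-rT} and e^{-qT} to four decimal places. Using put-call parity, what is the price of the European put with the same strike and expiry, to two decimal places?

e^(−qT) = e^(−0.014·1.5) = 0.9792;  e^(−rT) = e^(−0.072·1.5) = 0.8976
Put-call parity: C − P = S·e^(−qT) − K·e^(−rT) = 80·0.9792 − 60·0.8976 = 78.3360 − 53.8560 = 24.4800
P = C − (C − P) = 26.26 − (24.4800) = 1.7800

€1.78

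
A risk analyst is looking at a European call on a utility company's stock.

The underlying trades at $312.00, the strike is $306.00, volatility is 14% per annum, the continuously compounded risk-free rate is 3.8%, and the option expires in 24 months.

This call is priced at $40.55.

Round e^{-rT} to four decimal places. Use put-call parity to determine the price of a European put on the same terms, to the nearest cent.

$12.15

e^(−rT) = e^(−0.038·2) = 0.9268
Put-call parity: C − P = S − K·e^(−rT) = 312 − 306·0.9268 = 312 − 283.6008 = 28.3992
P = C − (C − P) = 40.55 − (28.3992) = 12.1508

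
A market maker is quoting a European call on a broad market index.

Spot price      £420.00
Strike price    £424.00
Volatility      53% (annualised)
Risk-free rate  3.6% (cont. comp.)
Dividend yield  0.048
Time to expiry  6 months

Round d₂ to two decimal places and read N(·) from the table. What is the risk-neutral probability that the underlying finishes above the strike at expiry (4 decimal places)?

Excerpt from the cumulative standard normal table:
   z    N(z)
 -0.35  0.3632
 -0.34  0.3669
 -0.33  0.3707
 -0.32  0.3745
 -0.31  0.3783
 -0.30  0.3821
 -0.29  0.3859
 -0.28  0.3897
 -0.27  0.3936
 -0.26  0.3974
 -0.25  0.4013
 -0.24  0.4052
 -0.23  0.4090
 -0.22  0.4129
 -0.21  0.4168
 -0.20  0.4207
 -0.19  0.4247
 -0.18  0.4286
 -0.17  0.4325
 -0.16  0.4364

σ√T = 0.53 × 0.7071 = 0.3748
d₁ = [ln(420/424) + (0.036 − 0.048 + 0.53²/2)·0.5] / 0.3748 = [-0.0095 + 0.0642] / 0.3748 = 0.1461 which rounds to 0.15
d₂ = d₁ − σ√T = 0.1461 − 0.3748 = -0.2287 which rounds to -0.23
Pr(exercise) under Q = N(d₂) = 0.4090

0.4090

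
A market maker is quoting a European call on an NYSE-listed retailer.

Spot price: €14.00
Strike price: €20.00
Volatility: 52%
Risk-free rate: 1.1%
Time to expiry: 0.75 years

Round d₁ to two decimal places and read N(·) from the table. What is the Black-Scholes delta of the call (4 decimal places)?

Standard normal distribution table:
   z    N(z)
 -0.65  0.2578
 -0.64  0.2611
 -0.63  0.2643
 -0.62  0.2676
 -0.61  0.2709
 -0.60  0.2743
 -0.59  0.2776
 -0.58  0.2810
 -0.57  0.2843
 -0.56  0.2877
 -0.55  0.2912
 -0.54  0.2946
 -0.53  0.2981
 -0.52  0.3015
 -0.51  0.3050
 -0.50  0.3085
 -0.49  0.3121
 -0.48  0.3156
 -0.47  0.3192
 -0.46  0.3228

σ√T = 0.52·√0.75 = 0.4503
d₁ = [ln(14/20) + (0.011 + ½·0.52²)·0.75] / (σ√T) = (-0.3567 + 0.1097) / 0.4503 = -0.5485 which rounds to -0.55
N(d₁) = N(-0.55) = 0.2912
Δ_call = N(d₁) = 0.2912

0.2912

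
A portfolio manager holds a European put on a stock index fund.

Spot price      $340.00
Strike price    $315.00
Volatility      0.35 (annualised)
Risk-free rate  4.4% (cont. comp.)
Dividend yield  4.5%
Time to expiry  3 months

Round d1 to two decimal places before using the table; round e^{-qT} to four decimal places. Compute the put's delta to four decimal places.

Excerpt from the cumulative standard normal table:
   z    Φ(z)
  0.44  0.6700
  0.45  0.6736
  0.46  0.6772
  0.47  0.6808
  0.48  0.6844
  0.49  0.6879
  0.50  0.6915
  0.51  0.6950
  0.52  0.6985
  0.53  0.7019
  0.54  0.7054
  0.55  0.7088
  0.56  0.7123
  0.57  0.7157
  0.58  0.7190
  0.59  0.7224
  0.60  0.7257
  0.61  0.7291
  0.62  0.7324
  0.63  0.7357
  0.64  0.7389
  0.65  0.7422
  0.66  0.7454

σ√T = 0.35·√0.25 = 0.1750
d₁ = [ln(340/315) + (0.044 − 0.045 + 0.35²/2)·0.25] / 0.1750 = [0.0764 + 0.0151] / 0.1750 = 0.5225 ⇒ 0.52
N(d₁) = N(0.52) = 0.6985
Δ_put = exp(−qT)·(N(d₁) − 1) = 0.9888·(0.6985 − 1) = -0.2981

-0.2981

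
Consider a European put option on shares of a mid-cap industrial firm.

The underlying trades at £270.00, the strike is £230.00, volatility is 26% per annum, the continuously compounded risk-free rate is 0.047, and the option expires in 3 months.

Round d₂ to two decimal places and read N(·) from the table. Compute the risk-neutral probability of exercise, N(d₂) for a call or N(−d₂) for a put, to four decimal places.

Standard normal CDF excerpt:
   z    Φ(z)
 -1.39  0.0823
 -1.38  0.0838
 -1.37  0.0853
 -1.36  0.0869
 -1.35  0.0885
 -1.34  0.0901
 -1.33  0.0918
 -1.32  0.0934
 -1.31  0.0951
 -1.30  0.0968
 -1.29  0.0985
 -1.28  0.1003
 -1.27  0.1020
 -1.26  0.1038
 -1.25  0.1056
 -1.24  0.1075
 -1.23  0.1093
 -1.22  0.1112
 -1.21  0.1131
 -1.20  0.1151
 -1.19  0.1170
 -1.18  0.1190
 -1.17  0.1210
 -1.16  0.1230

T = 0.25;  σ√T = 0.1300
d₁ = [ln(270/230) + (0.047 + ½·0.26²)·0.25] / (σ√T) = (0.1603 + 0.0202) / 0.1300 = 1.3888 which rounds to 1.39
d₂ = 1.3888 − 0.1300 = 1.2588 which rounds to 1.26
Risk-neutral Pr[S_T < K] = N(−d₂) = N(-1.26) = 0.1038

0.1038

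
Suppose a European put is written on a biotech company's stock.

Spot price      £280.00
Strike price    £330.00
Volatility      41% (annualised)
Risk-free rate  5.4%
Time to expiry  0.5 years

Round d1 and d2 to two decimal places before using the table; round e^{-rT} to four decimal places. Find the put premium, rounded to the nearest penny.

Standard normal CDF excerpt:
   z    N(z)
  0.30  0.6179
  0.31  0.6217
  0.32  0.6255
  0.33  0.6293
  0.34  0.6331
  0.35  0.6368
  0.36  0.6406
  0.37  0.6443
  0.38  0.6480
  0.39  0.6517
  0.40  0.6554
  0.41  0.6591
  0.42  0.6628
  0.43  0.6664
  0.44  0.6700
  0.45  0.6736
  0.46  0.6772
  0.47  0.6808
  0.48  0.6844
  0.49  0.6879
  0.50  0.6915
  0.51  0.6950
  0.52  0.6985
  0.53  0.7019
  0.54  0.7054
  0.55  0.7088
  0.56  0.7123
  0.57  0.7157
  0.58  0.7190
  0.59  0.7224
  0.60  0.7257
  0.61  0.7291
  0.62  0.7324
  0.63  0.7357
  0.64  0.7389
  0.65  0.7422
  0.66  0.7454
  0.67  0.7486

T = 0.5;  σ√T = 0.2899
d₁ = [ln(280/330) + (0.054 + ½·0.41²)·0.5] / (σ√T) = (-0.1643 + 0.0690) / 0.2899 = -0.3286 → -0.33
d₂ = -0.3286 − 0.2899 = -0.6186 → -0.62
e^(−rT) = e^(−0.054·0.5) = 0.9734
P = 330·0.9734·N(0.62) − 280·N(0.33) = 330·0.9734·0.7324 − 280·0.6293 = 235.2630 − 176.2040 = 59.0590

£59.06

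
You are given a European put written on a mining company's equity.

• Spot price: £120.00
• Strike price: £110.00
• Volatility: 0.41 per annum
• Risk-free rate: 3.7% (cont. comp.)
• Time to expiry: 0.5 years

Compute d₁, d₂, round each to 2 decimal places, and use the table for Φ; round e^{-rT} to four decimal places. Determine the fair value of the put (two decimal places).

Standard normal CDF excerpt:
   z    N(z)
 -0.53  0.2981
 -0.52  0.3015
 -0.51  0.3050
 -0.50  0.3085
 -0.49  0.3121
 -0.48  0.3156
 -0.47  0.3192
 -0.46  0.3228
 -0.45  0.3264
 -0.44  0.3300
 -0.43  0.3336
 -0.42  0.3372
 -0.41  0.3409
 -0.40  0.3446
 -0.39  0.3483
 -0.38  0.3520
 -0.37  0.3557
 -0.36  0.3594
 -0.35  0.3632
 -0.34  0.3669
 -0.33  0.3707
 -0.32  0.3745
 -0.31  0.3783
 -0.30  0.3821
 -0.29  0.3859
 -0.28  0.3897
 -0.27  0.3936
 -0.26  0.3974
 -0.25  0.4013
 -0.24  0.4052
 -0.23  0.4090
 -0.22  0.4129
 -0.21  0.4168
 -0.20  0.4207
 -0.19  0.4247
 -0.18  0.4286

σ√T = 0.41 × 0.7071 = 0.2899
d₁ = [ln(120/110) + (0.037 + ½·0.41²)·0.5] / (σ√T) = (0.0870 + 0.0605) / 0.2899 = 0.5089 which rounds to 0.51
d₂ = 0.5089 − 0.2899 = 0.2190 which rounds to 0.22
exp(−rT) = exp(−0.037·0.5) = 0.9817
N(−d₂) = N(-0.22) = 0.4129;  N(−d₁) = N(-0.51) = 0.3050
P = 110·0.9817·0.4129 − 120·0.3050 = 44.5878 − 36.6000 = 7.9878

£7.99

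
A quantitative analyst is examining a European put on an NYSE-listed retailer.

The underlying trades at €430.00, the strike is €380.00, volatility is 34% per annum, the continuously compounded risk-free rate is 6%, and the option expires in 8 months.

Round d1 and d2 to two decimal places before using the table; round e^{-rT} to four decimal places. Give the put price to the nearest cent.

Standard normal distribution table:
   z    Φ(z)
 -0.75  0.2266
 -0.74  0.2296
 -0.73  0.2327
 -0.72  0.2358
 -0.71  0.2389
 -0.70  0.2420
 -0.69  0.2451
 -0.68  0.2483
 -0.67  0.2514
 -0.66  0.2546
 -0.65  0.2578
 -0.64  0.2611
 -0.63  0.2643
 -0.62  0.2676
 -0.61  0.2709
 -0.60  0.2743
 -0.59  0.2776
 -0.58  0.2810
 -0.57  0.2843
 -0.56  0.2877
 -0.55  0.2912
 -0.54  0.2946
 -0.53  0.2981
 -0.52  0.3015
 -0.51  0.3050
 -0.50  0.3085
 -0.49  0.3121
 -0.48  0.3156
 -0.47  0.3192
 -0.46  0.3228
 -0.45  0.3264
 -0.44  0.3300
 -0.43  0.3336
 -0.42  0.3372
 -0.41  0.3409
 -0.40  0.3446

€19.11

T = 0.6667;  σ√T = 0.2776
d₁ = [ln(430/380) + (0.06 + ½·0.34²)·0.6667] / (σ√T) = (0.1236 + 0.0785) / 0.2776 = 0.7282 which rounds to 0.73
d₂ = 0.7282 − 0.2776 = 0.4506 which rounds to 0.45
exp(−rT) = exp(−0.06·0.6667) = 0.9608
N(−d₂) = N(-0.45) = 0.3264;  N(−d₁) = N(-0.73) = 0.2327
P = 380·0.9608·0.3264 − 430·0.2327 = 119.1699 − 100.0610 = 19.1089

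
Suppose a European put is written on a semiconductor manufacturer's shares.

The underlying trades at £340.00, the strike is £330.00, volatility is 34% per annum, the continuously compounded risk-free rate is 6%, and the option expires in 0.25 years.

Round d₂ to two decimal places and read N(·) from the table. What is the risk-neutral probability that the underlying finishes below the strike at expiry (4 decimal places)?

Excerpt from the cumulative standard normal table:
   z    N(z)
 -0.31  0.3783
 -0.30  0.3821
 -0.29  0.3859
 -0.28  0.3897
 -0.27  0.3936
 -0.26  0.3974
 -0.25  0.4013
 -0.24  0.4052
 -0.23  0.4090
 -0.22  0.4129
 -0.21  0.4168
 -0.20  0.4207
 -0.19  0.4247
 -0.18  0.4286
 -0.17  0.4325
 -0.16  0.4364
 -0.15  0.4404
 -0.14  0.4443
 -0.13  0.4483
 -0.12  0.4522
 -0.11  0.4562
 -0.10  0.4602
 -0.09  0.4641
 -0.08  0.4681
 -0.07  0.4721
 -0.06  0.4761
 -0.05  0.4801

σ√T = 0.34·√0.25 = 0.1700
d₁ = [ln(340/330) + (0.06 + ½·0.34²)·0.25] / (σ√T) = (0.0299 + 0.0295) / 0.1700 = 0.3488 → 0.35
d₂ = 0.3488 − 0.1700 = 0.1788 → 0.18
Risk-neutral Pr[S_T < K] = N(−d₂) = N(-0.18) = 0.4286

0.4286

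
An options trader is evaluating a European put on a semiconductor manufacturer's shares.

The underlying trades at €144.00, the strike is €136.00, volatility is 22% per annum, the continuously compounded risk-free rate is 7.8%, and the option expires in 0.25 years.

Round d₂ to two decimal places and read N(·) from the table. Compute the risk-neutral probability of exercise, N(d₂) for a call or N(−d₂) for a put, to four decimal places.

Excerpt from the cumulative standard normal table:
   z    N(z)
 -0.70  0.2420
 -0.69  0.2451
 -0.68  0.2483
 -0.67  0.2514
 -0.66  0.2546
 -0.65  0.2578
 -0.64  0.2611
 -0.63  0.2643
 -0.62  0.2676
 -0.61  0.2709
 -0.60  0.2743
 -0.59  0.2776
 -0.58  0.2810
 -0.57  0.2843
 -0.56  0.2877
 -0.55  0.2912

0.2611

σ√T = 0.22 × 0.5000 = 0.1100
d₁ = [ln(144/136) + (0.078 + 0.22²/2)·0.25] / 0.1100 = [0.0572 + 0.0255] / 0.1100 = 0.7519 which rounds to 0.75
d₂ = d₁ − σ√T = 0.7519 − 0.1100 = 0.6419 which rounds to 0.64
Risk-neutral Pr[S_T < K] = N(−d₂) = N(-0.64) = 0.2611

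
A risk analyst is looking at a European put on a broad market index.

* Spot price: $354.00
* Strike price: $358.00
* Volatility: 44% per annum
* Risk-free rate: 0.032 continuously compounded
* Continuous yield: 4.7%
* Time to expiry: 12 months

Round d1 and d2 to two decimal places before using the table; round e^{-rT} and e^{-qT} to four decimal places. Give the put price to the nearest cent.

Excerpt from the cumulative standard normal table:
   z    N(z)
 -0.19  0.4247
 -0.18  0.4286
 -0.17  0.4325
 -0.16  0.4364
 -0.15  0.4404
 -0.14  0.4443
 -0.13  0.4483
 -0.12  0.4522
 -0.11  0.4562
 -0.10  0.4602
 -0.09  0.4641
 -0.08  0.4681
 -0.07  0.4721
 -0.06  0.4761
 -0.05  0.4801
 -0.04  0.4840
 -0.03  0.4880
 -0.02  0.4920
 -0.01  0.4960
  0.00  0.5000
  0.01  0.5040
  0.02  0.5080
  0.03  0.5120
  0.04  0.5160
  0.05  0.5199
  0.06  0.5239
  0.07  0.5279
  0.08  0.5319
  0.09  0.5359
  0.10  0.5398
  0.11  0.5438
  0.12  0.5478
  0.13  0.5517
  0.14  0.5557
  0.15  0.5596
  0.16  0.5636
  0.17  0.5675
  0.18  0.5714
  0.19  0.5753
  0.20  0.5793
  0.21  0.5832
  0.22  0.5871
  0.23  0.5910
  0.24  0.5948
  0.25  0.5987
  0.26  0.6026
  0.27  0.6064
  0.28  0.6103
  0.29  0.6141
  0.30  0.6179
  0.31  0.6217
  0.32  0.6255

$64.21

σ√T = 0.44 × 1.0000 = 0.4400
ln(S/K) + (r − q + σ²/2)T = ln(354/358) + (0.032 − 0.047 + 0.44²/2)·1 = -0.0112 + 0.0818 = 0.0706
d₁ = 0.0706 / 0.4400 = 0.1604 ⇒ 0.16
d₂ = d₁ − σ√T = 0.1604 − 0.4400 = -0.2796 ⇒ -0.28
exp(−qT) = exp(−0.047·1) = 0.9541;  exp(−rT) = exp(−0.032·1) = 0.9685
N(−d₂) = N(0.28) = 0.6103;  N(−d₁) = N(-0.16) = 0.4364
P = 358·0.9685·0.6103 − 354·0.9541·0.4364 = 211.6050 − 147.3947 = 64.2103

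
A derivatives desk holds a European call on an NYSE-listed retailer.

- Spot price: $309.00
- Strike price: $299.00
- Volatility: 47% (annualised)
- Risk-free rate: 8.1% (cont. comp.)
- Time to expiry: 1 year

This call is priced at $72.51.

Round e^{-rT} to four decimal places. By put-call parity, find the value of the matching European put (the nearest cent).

e^(−rT) = e^(−0.081·1) = 0.9222
Put-call parity: C − P = S − K·e^(−rT) = 309 − 299·0.9222 = 309 − 275.7378 = 33.2622
P = C − (C − P) = 72.51 − (33.2622) = 39.2478

$39.25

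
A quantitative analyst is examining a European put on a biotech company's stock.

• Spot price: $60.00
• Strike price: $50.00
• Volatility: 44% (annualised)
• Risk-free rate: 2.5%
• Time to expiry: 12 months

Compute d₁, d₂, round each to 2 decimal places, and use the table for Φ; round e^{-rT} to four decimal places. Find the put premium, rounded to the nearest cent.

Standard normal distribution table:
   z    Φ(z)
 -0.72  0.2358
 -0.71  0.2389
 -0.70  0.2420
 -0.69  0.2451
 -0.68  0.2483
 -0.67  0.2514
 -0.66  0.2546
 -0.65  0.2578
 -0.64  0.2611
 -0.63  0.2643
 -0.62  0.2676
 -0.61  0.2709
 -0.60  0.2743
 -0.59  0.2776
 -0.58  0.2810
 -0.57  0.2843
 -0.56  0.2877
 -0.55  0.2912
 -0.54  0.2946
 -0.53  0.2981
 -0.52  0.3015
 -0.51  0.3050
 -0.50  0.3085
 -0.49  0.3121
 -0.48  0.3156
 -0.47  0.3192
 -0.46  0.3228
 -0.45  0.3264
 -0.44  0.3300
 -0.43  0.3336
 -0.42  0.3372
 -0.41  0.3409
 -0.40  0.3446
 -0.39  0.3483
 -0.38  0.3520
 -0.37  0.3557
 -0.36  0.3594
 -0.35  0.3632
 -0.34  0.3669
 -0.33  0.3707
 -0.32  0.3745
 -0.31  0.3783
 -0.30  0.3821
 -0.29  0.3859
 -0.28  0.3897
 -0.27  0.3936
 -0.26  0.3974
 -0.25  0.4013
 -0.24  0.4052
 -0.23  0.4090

σ√T = 0.44 × 1.0000 = 0.4400
d₁ = [ln(60/50) + (0.025 + 0.44²/2)·1] / 0.4400 = [0.1823 + 0.1218] / 0.4400 = 0.6912 ⇒ 0.69
d₂ = d₁ − σ√T = 0.6912 − 0.4400 = 0.2512 ⇒ 0.25
exp(−rT) = exp(−0.025·1) = 0.9753
N(−d₂) = N(-0.25) = 0.4013;  N(−d₁) = N(-0.69) = 0.2451
P = 50·0.9753·0.4013 − 60·0.2451 = 19.5694 − 14.7060 = 4.8634

$4.86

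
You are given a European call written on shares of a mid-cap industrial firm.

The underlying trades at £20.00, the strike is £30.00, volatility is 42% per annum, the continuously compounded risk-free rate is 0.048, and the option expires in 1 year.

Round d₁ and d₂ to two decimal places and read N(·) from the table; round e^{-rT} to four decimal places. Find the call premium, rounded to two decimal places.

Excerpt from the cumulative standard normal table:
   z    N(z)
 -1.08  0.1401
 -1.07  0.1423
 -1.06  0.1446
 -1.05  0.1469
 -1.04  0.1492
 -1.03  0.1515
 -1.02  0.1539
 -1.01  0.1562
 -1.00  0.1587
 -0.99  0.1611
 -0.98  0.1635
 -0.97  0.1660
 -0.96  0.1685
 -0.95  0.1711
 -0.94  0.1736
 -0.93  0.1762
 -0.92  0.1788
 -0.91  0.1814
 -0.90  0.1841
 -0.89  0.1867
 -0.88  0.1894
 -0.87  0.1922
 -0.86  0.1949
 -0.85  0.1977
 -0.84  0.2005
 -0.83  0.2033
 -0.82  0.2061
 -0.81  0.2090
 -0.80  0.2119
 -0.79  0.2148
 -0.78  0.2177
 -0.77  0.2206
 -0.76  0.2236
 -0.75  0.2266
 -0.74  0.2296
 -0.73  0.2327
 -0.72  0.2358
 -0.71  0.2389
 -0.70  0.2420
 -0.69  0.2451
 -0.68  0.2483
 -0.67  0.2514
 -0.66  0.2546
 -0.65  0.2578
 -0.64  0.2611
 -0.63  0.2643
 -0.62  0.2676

£1.09

σ√T = 0.42·√1 = 0.4200
d₁ = [ln(20/30) + (0.048 + 0.42²/2)·1] / 0.4200 = [-0.4055 + 0.1362] / 0.4200 = -0.6411 ≈ -0.64
d₂ = d₁ − σ√T = -0.6411 − 0.4200 = -1.0611 ≈ -1.06
e^(−rT) = e^(−0.048·1) = 0.9531
N(d₁) = N(-0.64) = 0.2611;  N(d₂) = N(-1.06) = 0.1446
C = 20·0.2611 − 30·0.9531·0.1446 = 5.2220 − 4.1345 = 1.0875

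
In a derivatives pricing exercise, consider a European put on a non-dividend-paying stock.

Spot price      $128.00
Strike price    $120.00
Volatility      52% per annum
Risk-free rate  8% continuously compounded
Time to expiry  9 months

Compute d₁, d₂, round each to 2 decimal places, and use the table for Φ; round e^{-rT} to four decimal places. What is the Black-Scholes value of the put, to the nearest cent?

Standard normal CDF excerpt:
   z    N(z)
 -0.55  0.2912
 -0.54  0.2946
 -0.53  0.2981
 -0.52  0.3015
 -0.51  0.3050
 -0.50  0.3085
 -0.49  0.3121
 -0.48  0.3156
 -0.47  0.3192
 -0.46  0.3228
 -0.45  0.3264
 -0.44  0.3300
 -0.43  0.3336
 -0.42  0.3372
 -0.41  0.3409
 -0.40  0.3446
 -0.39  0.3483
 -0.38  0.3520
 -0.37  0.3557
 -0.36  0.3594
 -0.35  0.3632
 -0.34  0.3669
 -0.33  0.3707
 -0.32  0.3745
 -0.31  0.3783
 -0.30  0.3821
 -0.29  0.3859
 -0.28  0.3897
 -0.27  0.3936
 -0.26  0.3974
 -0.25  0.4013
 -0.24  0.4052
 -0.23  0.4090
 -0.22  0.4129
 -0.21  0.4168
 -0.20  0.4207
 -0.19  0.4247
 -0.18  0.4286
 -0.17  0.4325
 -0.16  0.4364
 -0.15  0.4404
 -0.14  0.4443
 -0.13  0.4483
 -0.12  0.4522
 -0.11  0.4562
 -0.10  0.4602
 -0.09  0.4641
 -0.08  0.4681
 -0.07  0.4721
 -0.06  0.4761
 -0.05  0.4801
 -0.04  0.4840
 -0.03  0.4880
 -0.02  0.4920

σ√T = 0.52·√0.75 = 0.4503
ln(S/K) + (r + σ²/2)T = ln(128/120) + (0.08 + 0.52²/2)·0.75 = 0.0645 + 0.1614 = 0.2259
d₁ = 0.2259 / 0.4503 = 0.5017 ⇒ 0.50
d₂ = d₁ − σ√T = 0.5017 − 0.4503 = 0.0514 ⇒ 0.05
e^(−rT) = e^(−0.08·0.75) = 0.9418
N(−d₂) = N(-0.05) = 0.4801;  N(−d₁) = N(-0.50) = 0.3085
P = 120·0.9418·0.4801 − 128·0.3085 = 54.2590 − 39.4880 = 14.7710

$14.77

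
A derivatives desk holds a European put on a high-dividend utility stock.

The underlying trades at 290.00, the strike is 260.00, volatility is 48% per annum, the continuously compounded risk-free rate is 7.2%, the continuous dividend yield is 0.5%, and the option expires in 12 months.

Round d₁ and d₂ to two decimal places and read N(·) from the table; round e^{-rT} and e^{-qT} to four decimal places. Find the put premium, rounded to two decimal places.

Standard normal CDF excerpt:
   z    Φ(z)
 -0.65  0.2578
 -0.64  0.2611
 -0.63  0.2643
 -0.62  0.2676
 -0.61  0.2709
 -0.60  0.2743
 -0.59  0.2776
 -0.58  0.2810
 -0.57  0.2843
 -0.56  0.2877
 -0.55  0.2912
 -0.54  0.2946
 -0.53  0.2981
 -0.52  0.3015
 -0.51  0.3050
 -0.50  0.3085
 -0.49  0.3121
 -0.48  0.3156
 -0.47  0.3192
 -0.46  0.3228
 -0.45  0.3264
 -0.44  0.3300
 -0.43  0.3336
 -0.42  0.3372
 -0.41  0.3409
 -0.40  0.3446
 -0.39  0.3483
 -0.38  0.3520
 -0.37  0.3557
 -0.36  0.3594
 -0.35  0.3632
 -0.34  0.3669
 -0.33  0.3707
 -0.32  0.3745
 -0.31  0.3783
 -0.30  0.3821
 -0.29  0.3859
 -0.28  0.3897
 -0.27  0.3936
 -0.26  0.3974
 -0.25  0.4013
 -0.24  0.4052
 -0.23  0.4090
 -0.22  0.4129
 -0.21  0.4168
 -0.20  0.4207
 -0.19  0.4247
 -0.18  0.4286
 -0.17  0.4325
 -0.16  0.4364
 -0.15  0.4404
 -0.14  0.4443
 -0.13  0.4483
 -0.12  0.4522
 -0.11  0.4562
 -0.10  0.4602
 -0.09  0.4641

σ√T = 0.48 × 1.0000 = 0.4800
d₁ = [ln(290/260) + (0.072 − 0.005 + ½·0.48²)·1] / (σ√T) = (0.1092 + 0.1822) / 0.4800 = 0.6071 ≈ 0.61
d₂ = 0.6071 − 0.4800 = 0.1271 ≈ 0.13
e^(−qT) = e^(−0.005·1) = 0.9950;  e^(−rT) = e^(−0.072·1) = 0.9305
N(−d₂) = N(-0.13) = 0.4483;  N(−d₁) = N(-0.61) = 0.2709
P = 260·0.9305·0.4483 − 290·0.9950·0.2709 = 108.4572 − 78.1682 = 30.2890

30.29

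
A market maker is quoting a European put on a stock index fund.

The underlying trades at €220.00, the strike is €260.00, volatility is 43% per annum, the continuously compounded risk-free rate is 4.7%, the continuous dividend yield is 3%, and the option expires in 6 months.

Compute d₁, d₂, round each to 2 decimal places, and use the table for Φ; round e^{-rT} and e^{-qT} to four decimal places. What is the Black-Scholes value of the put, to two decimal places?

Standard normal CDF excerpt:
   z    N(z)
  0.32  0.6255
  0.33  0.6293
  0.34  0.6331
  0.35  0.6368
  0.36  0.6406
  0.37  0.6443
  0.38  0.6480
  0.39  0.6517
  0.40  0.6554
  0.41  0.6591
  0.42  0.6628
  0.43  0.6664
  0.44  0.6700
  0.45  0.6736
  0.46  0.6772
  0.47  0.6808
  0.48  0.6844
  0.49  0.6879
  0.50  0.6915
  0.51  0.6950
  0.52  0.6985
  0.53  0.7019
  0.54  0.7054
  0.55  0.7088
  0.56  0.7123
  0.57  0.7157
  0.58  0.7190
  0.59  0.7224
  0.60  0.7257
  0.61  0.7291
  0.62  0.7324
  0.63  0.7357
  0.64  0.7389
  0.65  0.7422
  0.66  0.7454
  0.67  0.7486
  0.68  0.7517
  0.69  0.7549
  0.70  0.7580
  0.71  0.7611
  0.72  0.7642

€50.49

σ√T = 0.43 × 0.7071 = 0.3041
d₁ = [ln(220/260) + (0.047 − 0.03 + 0.43²/2)·0.5] / 0.3041 = [-0.1671 + 0.0547] / 0.3041 = -0.3694 → -0.37
d₂ = d₁ − σ√T = -0.3694 − 0.3041 = -0.6735 → -0.67
e^(−qT) = e^(−0.03·0.5) = 0.9851;  e^(−rT) = e^(−0.047·0.5) = 0.9768
P = 260·0.9768·N(0.67) − 220·0.9851·N(0.37) = 260·0.9768·0.7486 − 220·0.9851·0.6443 = 190.1204 − 139.6340 = 50.4865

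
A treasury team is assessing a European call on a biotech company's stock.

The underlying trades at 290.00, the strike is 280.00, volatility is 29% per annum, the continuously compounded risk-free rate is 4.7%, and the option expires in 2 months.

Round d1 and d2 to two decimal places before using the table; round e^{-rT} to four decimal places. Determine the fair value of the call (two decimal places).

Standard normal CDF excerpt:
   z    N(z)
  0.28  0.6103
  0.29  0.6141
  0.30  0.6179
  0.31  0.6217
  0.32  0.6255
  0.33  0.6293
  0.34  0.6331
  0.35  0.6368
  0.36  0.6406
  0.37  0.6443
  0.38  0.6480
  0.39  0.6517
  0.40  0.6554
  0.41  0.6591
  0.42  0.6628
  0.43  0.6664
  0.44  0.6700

σ√T = 0.29 × 0.4082 = 0.1184
d₁ = [ln(290/280) + (0.047 + ½·0.29²)·0.1667] / (σ√T) = (0.0351 + 0.0148) / 0.1184 = 0.4218 ⇒ 0.42
d₂ = 0.4218 − 0.1184 = 0.3034 ⇒ 0.30
e^(−rT) = e^(−0.047·0.1667) = 0.9922
N(d₁) = N(0.42) = 0.6628;  N(d₂) = N(0.30) = 0.6179
C = 290·0.6628 − 280·0.9922·0.6179 = 192.2120 − 171.6625 = 20.5495

20.55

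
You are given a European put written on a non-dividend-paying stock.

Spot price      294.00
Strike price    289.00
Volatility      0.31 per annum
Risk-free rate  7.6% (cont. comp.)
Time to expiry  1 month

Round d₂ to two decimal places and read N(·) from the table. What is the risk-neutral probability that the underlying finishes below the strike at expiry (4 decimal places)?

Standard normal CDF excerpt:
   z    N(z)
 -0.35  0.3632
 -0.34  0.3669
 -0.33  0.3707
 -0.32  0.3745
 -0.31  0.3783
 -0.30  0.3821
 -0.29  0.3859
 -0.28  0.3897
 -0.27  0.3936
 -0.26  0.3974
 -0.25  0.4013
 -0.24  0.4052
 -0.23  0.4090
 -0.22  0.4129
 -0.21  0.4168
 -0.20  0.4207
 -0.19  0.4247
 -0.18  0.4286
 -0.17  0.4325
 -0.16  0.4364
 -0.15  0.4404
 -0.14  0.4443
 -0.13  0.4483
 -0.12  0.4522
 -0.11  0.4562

T = 0.08333;  σ√T = 0.0895
d₁ = [ln(294/289) + (0.076 + 0.31²/2)·0.08333] / 0.0895 = [0.0172 + 0.0103] / 0.0895 = 0.3072 which rounds to 0.31
d₂ = d₁ − σ√T = 0.3072 − 0.0895 = 0.2177 which rounds to 0.22
Pr(exercise) under Q = N(−d₂) = N(-0.22) = 0.4129

0.4129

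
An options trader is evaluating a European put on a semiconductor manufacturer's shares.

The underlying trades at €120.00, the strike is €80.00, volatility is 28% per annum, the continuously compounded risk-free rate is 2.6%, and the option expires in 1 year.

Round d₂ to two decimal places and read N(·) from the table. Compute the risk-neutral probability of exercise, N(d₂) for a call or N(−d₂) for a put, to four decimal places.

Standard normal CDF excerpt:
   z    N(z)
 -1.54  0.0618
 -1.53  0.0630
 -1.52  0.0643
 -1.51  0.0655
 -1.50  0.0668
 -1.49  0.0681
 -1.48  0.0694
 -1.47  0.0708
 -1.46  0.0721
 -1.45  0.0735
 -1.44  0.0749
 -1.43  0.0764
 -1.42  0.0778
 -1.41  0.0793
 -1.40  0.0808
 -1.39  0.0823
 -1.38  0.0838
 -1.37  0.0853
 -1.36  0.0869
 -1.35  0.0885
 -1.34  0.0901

0.0808

T = 1;  σ√T = 0.2800
d₁ = [ln(120/80) + (0.026 + 0.28²/2)·1] / 0.2800 = [0.4055 + 0.0652] / 0.2800 = 1.6809 which rounds to 1.68
d₂ = d₁ − σ√T = 1.6809 − 0.2800 = 1.4009 which rounds to 1.40
Pr(exercise) under Q = N(−d₂) = N(-1.40) = 0.0808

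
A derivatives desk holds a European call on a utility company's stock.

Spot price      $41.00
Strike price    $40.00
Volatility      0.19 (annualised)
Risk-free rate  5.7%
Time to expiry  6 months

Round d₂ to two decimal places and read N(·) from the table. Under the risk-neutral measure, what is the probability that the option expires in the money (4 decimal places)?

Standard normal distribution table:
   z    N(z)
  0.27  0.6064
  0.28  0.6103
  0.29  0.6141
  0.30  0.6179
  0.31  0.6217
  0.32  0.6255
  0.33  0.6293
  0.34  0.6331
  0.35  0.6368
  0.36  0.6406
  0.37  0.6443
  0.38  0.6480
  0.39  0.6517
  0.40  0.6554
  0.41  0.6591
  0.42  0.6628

σ√T = 0.19·√0.5 = 0.1344
ln(S/K) + (r + σ²/2)T = ln(41/40) + (0.057 + 0.19²/2)·0.5 = 0.0247 + 0.0375 = 0.0622
d₁ = 0.0622 / 0.1344 = 0.4631 → 0.46
d₂ = d₁ − σ√T = 0.4631 − 0.1344 = 0.3287 → 0.33
Pr(exercise) under Q = N(d₂) = 0.6293

0.6293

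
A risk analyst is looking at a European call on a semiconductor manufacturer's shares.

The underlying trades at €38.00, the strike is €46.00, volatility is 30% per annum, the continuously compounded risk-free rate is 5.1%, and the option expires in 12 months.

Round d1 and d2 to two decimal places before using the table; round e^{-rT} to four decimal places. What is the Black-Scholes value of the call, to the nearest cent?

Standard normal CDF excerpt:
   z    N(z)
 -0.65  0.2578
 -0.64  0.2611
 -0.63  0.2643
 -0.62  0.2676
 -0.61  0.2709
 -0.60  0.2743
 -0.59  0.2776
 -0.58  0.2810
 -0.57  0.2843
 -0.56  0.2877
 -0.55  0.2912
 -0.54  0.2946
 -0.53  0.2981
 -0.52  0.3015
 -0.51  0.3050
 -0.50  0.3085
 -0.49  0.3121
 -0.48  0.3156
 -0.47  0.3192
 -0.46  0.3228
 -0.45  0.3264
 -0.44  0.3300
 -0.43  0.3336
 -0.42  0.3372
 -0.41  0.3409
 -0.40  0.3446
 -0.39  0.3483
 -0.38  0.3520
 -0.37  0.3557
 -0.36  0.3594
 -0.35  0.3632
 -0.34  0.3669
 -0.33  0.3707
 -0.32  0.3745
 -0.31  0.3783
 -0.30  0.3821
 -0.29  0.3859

€2.53

σ√T = 0.3 × 1.0000 = 0.3000
ln(S/K) + (r + σ²/2)T = ln(38/46) + (0.051 + 0.3²/2)·1 = -0.1911 + 0.0960 = -0.0951
d₁ = -0.0951 / 0.3000 = -0.3169 → -0.32
d₂ = d₁ − σ√T = -0.3169 − 0.3000 = -0.6169 → -0.62
e^(−rT) = e^(−0.051·1) = 0.9503
C = 38·N(-0.32) − 46·0.9503·N(-0.62) = 38·0.3745 − 46·0.9503·0.2676 = 14.2310 − 11.6978 = 2.5332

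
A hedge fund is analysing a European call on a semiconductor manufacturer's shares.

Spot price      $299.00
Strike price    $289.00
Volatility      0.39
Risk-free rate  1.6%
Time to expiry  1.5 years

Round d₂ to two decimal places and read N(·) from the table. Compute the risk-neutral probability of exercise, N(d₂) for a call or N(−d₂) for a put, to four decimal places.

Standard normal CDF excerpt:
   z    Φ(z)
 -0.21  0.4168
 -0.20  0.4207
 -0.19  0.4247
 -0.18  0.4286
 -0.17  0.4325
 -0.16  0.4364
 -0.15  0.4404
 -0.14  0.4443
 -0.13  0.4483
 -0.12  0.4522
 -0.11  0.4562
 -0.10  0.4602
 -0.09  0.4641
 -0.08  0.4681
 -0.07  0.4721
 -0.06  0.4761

0.4522

T = 1.5;  σ√T = 0.4777
d₁ = [ln(299/289) + (0.016 + 0.39²/2)·1.5] / 0.4777 = [0.0340 + 0.1381] / 0.4777 = 0.3603 → 0.36
d₂ = d₁ − σ√T = 0.3603 − 0.4777 = -0.1174 → -0.12
Pr(exercise) under Q = N(d₂) = 0.4522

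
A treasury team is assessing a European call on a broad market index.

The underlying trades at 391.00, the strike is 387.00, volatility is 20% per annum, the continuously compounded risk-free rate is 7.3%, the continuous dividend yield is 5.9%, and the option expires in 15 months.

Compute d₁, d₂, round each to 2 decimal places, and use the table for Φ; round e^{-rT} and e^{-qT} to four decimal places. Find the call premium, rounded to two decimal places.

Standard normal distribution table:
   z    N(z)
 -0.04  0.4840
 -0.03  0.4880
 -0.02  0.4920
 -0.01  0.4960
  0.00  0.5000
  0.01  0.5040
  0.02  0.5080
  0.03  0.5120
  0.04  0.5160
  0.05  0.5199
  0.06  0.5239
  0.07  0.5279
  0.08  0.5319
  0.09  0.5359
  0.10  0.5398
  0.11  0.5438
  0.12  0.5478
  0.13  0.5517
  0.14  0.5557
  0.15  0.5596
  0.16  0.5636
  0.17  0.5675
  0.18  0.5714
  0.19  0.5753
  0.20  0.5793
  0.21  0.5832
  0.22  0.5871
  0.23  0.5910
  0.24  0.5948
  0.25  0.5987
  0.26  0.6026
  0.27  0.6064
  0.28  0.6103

σ√T = 0.2·√1.25 = 0.2236
d₁ = [ln(391/387) + (0.073 − 0.059 + 0.2²/2)·1.25] / 0.2236 = [0.0103 + 0.0425] / 0.2236 = 0.2361 → 0.24
d₂ = d₁ − σ√T = 0.2361 − 0.2236 = 0.0124 → 0.01
exp(−qT) = exp(−0.059·1.25) = 0.9289;  exp(−rT) = exp(−0.073·1.25) = 0.9128
N(d₁) = N(0.24) = 0.5948;  N(d₂) = N(0.01) = 0.5040
C = 391·0.9289·0.5948 − 387·0.9128·0.5040 = 216.0313 − 178.0398 = 37.9915

37.99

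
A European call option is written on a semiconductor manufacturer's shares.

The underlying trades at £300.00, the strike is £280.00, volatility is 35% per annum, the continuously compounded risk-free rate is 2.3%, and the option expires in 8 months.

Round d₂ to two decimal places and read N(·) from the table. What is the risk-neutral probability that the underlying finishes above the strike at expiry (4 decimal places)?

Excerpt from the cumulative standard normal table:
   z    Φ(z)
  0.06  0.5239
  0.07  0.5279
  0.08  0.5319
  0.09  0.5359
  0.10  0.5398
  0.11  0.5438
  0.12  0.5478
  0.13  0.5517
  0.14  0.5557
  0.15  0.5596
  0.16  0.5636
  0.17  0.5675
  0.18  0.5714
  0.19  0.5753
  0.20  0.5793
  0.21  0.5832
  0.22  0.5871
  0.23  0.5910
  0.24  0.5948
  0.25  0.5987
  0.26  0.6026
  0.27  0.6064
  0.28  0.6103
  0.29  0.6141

0.5596

σ√T = 0.35 × 0.8165 = 0.2858
d₁ = [ln(300/280) + (0.023 + 0.35²/2)·0.6667] / 0.2858 = [0.0690 + 0.0562] / 0.2858 = 0.4380 ⇒ 0.44
d₂ = d₁ − σ√T = 0.4380 − 0.2858 = 0.1522 ⇒ 0.15
Pr(exercise) under Q = N(d₂) = 0.5596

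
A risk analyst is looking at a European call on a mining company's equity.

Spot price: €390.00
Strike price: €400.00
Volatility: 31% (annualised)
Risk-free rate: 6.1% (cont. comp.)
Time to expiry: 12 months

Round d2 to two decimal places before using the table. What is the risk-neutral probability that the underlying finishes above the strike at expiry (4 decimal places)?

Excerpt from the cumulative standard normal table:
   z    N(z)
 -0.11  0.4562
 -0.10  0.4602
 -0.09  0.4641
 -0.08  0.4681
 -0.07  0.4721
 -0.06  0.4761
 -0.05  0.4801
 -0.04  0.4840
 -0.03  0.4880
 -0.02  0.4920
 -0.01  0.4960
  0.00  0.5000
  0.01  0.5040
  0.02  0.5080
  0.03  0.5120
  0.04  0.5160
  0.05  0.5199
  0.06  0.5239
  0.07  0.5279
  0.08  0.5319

T = 1;  σ√T = 0.3100
ln(S/K) + (r + σ²/2)T = ln(390/400) + (0.061 + 0.31²/2)·1 = -0.0253 + 0.1091 = 0.0837
d₁ = 0.0837 / 0.3100 = 0.2701 which rounds to 0.27
d₂ = d₁ − σ√T = 0.2701 − 0.3100 = -0.0399 which rounds to -0.04
Risk-neutral Pr[S_T > K] = N(d₂) = N(-0.04) = 0.4840

0.4840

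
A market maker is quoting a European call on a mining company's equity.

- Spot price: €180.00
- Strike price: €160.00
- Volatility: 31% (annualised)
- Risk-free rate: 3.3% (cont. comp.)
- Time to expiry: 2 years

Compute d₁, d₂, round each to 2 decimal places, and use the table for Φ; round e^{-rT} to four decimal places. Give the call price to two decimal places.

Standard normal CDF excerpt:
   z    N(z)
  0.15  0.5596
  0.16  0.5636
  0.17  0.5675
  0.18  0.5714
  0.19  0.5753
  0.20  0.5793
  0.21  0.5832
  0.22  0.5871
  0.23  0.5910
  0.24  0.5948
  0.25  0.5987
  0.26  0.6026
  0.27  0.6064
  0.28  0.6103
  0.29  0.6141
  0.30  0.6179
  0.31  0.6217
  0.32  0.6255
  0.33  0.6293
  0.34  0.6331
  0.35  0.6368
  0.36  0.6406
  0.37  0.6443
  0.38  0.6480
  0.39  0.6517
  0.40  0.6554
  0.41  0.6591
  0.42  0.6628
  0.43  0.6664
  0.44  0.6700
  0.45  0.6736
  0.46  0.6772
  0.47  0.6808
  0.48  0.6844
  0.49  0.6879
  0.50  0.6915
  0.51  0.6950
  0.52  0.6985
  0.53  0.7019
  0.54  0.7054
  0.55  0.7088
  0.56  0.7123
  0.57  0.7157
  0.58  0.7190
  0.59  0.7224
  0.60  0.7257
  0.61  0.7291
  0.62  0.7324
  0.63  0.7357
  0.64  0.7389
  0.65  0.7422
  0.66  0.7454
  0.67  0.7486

€46.24

T = 2;  σ√T = 0.4384
ln(S/K) + (r + σ²/2)T = ln(180/160) + (0.033 + 0.31²/2)·2 = 0.1178 + 0.1621 = 0.2799
d₁ = 0.2799 / 0.4384 = 0.6384 ≈ 0.64
d₂ = d₁ − σ√T = 0.6384 − 0.4384 = 0.2000 ≈ 0.20
e^(−rT) = e^(−0.033·2) = 0.9361
N(d₁) = N(0.64) = 0.7389;  N(d₂) = N(0.20) = 0.5793
C = 180·0.7389 − 160·0.9361·0.5793 = 133.0020 − 86.7652 = 46.2368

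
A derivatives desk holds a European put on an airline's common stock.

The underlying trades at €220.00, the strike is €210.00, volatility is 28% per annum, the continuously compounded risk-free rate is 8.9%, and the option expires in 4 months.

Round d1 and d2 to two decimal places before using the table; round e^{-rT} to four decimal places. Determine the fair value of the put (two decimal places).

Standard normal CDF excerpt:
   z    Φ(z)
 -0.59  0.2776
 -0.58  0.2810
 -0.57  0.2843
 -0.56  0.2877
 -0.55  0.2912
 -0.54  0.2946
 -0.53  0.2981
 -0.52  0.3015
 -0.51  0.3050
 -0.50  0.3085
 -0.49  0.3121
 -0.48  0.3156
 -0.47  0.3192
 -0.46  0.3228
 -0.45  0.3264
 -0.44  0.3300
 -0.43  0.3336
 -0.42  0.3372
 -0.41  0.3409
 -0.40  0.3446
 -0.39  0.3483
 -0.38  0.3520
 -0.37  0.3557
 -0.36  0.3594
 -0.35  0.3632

σ√T = 0.28 × 0.5774 = 0.1617
d₁ = [ln(220/210) + (0.089 + 0.28²/2)·0.3333] / 0.1617 = [0.0465 + 0.0427] / 0.1617 = 0.5521 which rounds to 0.55
d₂ = d₁ − σ√T = 0.5521 − 0.1617 = 0.3905 which rounds to 0.39
exp(−rT) = exp(−0.089·0.3333) = 0.9708
N(−d₂) = N(-0.39) = 0.3483;  N(−d₁) = N(-0.55) = 0.2912
P = 210·0.9708·0.3483 − 220·0.2912 = 71.0072 − 64.0640 = 6.9432

€6.94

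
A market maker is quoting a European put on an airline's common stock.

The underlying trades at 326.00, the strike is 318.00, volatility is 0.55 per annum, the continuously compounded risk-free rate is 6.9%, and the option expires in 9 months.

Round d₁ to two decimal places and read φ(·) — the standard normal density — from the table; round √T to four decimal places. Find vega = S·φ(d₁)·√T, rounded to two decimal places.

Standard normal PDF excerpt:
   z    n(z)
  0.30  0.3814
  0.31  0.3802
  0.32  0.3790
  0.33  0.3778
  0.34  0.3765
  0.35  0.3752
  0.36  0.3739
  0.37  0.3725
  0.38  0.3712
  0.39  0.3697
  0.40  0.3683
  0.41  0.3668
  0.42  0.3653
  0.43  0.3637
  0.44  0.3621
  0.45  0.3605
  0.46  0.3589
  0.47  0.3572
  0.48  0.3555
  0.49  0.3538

σ√T = 0.55·√0.75 = 0.4763
d₁ = [ln(326/318) + (0.069 + 0.55²/2)·0.75] / 0.4763 = [0.0248 + 0.1652] / 0.4763 = 0.3990 ≈ 0.40
√T = √0.75 = 0.8660
φ(d₁) = φ(0.40) = 0.3683
vega = S·φ(d₁)·√T = 326·0.3683·0.8660 = 103.9770

103.98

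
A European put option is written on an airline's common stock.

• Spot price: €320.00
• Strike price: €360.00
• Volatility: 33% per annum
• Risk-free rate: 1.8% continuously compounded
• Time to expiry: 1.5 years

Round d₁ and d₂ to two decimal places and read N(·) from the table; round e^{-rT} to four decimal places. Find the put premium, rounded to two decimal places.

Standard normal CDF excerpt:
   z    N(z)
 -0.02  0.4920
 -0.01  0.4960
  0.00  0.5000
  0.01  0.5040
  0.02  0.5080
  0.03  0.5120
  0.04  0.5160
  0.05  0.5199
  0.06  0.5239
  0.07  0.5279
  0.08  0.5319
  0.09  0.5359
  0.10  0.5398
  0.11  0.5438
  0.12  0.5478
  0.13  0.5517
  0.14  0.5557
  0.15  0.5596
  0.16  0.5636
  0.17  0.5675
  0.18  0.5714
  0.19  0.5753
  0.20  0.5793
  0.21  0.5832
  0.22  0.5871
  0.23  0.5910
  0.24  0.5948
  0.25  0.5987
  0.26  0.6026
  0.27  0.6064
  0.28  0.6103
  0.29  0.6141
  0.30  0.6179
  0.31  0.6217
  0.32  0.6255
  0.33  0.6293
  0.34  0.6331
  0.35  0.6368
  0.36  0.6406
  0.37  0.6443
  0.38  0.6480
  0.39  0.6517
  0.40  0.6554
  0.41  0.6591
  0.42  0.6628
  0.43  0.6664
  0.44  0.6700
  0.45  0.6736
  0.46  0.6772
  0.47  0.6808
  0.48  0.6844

€70.96

σ√T = 0.33·√1.5 = 0.4042
d₁ = [ln(320/360) + (0.018 + ½·0.33²)·1.5] / (σ√T) = (-0.1178 + 0.1087) / 0.4042 = -0.0225 ⇒ -0.02
d₂ = -0.0225 − 0.4042 = -0.4267 ⇒ -0.43
exp(−rT) = exp(−0.018·1.5) = 0.9734
N(−d₂) = N(0.43) = 0.6664;  N(−d₁) = N(0.02) = 0.5080
P = 360·0.9734·0.6664 − 320·0.5080 = 233.5226 − 162.5600 = 70.9626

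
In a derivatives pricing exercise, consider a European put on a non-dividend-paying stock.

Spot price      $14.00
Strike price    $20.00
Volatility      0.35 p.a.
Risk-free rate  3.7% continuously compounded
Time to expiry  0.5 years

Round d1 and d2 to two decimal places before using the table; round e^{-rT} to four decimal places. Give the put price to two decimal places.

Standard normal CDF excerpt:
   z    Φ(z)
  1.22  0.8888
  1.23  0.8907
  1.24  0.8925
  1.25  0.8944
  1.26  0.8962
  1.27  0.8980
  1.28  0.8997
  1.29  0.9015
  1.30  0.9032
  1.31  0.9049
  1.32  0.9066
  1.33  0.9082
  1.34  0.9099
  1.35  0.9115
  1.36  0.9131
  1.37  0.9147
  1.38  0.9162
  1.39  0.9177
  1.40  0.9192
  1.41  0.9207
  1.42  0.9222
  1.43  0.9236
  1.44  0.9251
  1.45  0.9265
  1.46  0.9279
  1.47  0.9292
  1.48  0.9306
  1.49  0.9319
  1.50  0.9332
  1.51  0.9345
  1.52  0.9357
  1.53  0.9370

$5.80

σ√T = 0.35·√0.5 = 0.2475
d₁ = [ln(14/20) + (0.037 + ½·0.35²)·0.5] / (σ√T) = (-0.3567 + 0.0491) / 0.2475 = -1.2427 → -1.24
d₂ = -1.2427 − 0.2475 = -1.4902 → -1.49
e^(−rT) = e^(−0.037·0.5) = 0.9817
N(−d₂) = N(1.49) = 0.9319;  N(−d₁) = N(1.24) = 0.8925
P = 20·0.9817·0.9319 − 14·0.8925 = 18.2969 − 12.4950 = 5.8019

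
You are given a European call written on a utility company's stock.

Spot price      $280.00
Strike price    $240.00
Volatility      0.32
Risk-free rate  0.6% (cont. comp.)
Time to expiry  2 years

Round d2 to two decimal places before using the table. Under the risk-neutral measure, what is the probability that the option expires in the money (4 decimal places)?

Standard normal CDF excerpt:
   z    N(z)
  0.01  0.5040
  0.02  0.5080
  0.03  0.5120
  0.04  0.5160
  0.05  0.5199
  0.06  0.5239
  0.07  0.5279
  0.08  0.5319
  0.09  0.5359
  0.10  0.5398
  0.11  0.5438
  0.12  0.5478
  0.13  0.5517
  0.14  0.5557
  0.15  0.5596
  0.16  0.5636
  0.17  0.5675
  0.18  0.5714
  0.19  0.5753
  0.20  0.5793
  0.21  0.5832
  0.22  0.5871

0.5557

σ√T = 0.32·√2 = 0.4525
d₁ = [ln(280/240) + (0.006 + 0.32²/2)·2] / 0.4525 = [0.1542 + 0.1144] / 0.4525 = 0.5934 which rounds to 0.59
d₂ = d₁ − σ√T = 0.5934 − 0.4525 = 0.1409 which rounds to 0.14
Pr(exercise) under Q = N(d₂) = 0.5557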